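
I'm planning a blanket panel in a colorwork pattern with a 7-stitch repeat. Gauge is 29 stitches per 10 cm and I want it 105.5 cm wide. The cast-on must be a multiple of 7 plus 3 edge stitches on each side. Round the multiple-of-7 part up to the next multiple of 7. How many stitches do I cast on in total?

29 / 10 = 2.9 sts per cm.
105.5 × 2.9 = 305.95 sts.
Less 6 edge sts → 299.95 for the repeat.
Next multiple of 7: 301.
Add back 6 edge sts → 307.

Cast on 307 stitches.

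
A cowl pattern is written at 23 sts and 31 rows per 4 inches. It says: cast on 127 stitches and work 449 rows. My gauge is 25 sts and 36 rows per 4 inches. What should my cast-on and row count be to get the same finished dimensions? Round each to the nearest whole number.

Cast on 138 stitches; work 521 rows.

Stitches: 127 × 25/23 = 138.04 → 138.
Rows: 449 × 36/31 = 521.42 → 521.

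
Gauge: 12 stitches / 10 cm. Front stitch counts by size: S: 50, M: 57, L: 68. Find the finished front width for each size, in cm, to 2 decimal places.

S 41.67 cm; M 47.50 cm; L 56.67 cm.

12/10 = 1.2 sts per cm.
S: 50 / 1.2 = 41.667 → 41.67 cm.
M: 57 / 1.2 = 47.500 → 47.50 cm.
L: 68 / 1.2 = 56.667 → 56.67 cm.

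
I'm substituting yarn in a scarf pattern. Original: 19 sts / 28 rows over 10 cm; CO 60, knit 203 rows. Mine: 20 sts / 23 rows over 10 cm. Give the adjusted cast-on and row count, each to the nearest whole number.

Cast on 63 stitches; work 167 rows.

Stitches: 60 × 20/19 = 63.16 → 63.
Rows: 203 × 23/28 = 166.75 → 167.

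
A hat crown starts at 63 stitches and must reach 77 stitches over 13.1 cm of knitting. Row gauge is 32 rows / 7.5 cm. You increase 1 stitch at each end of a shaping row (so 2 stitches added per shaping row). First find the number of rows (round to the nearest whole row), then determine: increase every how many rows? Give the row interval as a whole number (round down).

Increase every 8th row.

Rows = 13.1 × 4.267 = 55.9 → 56 rows.
Stitches to add: 14 → 7 shaping rows (at 2 st each).
56 / 7 = 8.00 → every 8 rows.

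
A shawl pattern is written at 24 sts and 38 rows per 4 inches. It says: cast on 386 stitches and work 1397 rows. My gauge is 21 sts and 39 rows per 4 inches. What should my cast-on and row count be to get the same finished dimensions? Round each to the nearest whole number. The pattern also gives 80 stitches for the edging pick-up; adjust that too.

Stitches: 386 × 21/24 = 337.75 → 338.
Rows: 1397 × 39/38 = 1433.76 → 1434.
edging pick-up: 80 × 21/24 = 70.00 → 70.

Cast on 338 stitches; work 1434 rows; edging pick-up 70 stitches.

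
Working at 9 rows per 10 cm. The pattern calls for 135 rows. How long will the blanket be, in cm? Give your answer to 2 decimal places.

150.00 cm.

9 rows / 10 cm = 0.9 rows per cm.
135 / 0.9 = 150.000 cm.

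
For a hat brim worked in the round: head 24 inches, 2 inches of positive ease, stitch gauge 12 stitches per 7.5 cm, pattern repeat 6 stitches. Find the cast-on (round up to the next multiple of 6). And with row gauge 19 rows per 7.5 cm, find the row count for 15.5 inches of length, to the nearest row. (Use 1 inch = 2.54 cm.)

Finished = 24 + 2 = 26 inches.
26 inches × 2.54 = 66.04 cm.
12/7.5 = 1.6 sts per cm; 66.04 × 1.6 = 105.66 sts.
Next multiple of 6 → 108.
15.5 inches = 39.37 cm; × 2.533 = 99.74 → 100 rows.

Cast on 108 stitches; work 100 rows.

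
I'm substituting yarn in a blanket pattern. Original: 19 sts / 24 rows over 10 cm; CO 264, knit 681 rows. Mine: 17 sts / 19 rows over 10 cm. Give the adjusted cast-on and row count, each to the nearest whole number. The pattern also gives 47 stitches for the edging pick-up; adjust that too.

Cast on 236 stitches; work 539 rows; edging pick-up 42 stitches.

Stitches: 264 × 17/19 = 236.21 → 236.
Rows: 681 × 19/24 = 539.12 → 539.
edging pick-up: 47 × 17/19 = 42.05 → 42.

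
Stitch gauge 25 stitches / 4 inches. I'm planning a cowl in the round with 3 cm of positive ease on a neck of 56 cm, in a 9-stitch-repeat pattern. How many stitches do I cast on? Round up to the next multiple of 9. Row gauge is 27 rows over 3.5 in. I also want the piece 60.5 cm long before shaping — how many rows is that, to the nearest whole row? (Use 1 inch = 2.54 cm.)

Cast on 153 stitches; work 184 rows.

Finished = 56 + 3 = 59 cm.
59 cm × 1/2.54 = 23.23 inches.
25/4 = 6.25 sts per in; 23.23 × 6.25 = 145.18 sts.
Next multiple of 9 → 153.
60.5 cm = 23.82 inches; × 7.714 = 183.75 → 184 rows.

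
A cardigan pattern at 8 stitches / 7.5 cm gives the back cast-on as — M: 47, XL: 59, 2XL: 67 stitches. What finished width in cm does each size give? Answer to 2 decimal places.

M 44.06 cm; XL 55.31 cm; 2XL 62.81 cm.

8/7.5 = 1.067 sts per cm.
M: 47 / 1.067 = 44.062 → 44.06 cm.
XL: 59 / 1.067 = 55.312 → 55.31 cm.
2XL: 67 / 1.067 = 62.812 → 62.81 cm.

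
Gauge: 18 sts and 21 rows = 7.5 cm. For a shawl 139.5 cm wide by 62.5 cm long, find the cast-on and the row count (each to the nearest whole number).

Cast on 335 stitches and work 175 rows.

Stitch gauge = 18/7.5 = 2.4 sts/cm; 139.5 × 2.4 = 334.80 → 335 sts.
Row gauge = 21/7.5 = 2.8 rows/cm; 62.5 × 2.8 = 175.00 → 175 rows.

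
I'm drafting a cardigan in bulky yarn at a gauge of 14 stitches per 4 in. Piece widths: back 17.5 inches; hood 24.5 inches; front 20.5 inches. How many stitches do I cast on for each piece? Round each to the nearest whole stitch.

Rate = 14/4 = 3.5 sts per in.
back: 17.5 × 3.5 = 61.25 → 61.
hood: 24.5 × 3.5 = 85.75 → 86.
front: 20.5 × 3.5 = 71.75 → 72.

back 61; hood 86; front 72.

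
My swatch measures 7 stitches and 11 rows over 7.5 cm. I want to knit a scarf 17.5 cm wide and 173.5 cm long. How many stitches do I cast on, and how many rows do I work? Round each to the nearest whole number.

Stitch gauge = 7/7.5 = 0.933 sts/cm; 17.5 × 0.933 = 16.33 → 16 sts.
Row gauge = 11/7.5 = 1.467 rows/cm; 173.5 × 1.467 = 254.47 → 254 rows.

Cast on 16 stitches and work 254 rows.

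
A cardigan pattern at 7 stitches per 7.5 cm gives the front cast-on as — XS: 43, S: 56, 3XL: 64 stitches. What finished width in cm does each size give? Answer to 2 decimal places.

XS 46.07 cm; S 60.00 cm; 3XL 68.57 cm.

7/7.5 = 0.933 sts per cm.
XS: 43 / 0.933 = 46.071 → 46.07 cm.
S: 56 / 0.933 = 60.000 → 60.00 cm.
3XL: 64 / 0.933 = 68.571 → 68.57 cm.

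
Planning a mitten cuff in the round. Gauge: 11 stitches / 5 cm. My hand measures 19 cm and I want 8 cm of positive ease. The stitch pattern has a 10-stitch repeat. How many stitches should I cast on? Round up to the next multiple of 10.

Finished = 19 + 8 = 27 cm.
11 / 5 = 2.2 sts/cm.
27 × 2.2 = 59.40 sts.
Next multiple of 10: 60.

60 stitches.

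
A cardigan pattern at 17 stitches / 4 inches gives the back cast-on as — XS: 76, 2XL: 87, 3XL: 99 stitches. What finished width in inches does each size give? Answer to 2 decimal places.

XS 17.88 inches; 2XL 20.47 inches; 3XL 23.29 inches.

17/4 = 4.25 sts per in.
XS: 76 / 4.25 = 17.882 → 17.88 in.
2XL: 87 / 4.25 = 20.471 → 20.47 in.
3XL: 99 / 4.25 = 23.294 → 23.29 in.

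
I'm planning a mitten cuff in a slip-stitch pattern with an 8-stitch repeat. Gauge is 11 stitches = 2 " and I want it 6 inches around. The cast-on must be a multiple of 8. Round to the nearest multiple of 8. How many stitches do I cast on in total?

11 / 2 = 5.5 sts per inch.
6 × 5.5 = 33.00 sts.
Nearest multiple of 8: 32.

32 stitches.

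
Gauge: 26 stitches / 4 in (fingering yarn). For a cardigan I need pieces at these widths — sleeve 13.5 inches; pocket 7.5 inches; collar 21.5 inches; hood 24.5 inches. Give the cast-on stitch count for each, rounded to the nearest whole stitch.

sleeve 88; pocket 49; collar 140; hood 159.

Rate = 26/4 = 6.5 sts per in.
sleeve: 13.5 × 6.5 = 87.75 → 88.
pocket: 7.5 × 6.5 = 48.75 → 49.
collar: 21.5 × 6.5 = 139.75 → 140.
hood: 24.5 × 6.5 = 159.25 → 159.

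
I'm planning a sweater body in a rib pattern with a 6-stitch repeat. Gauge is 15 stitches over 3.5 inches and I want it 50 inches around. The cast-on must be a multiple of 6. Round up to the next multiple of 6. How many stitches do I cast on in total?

CO 216 sts.

15 / 3.5 = 4.286 sts per inch.
50 × 4.286 = 214.29 sts.
Next multiple of 6: 216.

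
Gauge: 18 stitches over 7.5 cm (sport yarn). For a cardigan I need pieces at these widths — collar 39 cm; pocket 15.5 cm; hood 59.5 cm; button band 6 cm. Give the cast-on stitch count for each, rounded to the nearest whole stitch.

collar 94; pocket 37; hood 143; button band 14.

Rate = 18/7.5 = 2.4 sts per cm.
collar: 39 × 2.4 = 93.60 → 94.
pocket: 15.5 × 2.4 = 37.20 → 37.
hood: 59.5 × 2.4 = 142.80 → 143.
button band: 6 × 2.4 = 14.40 → 14.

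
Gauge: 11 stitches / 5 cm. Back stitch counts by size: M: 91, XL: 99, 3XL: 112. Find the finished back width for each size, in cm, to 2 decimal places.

11/5 = 2.2 sts per cm.
M: 91 / 2.2 = 41.364 → 41.36 cm.
XL: 99 / 2.2 = 45.000 → 45.00 cm.
3XL: 112 / 2.2 = 50.909 → 50.91 cm.

M 41.36 cm; XL 45.00 cm; 3XL 50.91 cm.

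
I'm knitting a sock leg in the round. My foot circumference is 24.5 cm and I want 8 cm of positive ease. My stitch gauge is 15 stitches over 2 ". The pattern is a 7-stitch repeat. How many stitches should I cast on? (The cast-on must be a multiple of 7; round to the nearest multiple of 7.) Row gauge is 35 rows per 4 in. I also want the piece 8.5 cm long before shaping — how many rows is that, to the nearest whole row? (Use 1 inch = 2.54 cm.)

Finished = 24.5 + 8 = 32.5 cm.
32.5 cm × 1/2.54 = 12.80 inches.
15/2 = 7.5 sts per in; 12.80 × 7.5 = 95.96 sts.
Nearest multiple of 7 → 98.
8.5 cm = 3.35 inches; × 8.75 = 29.28 → 29 rows.

Cast on 98 stitches; work 29 rows.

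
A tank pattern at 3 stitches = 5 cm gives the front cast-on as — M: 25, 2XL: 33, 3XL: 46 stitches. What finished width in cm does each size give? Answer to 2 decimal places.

3/5 = 0.6 sts per cm.
M: 25 / 0.6 = 41.667 → 41.67 cm.
2XL: 33 / 0.6 = 55.000 → 55.00 cm.
3XL: 46 / 0.6 = 76.667 → 76.67 cm.

M 41.67 cm; 2XL 55.00 cm; 3XL 76.67 cm.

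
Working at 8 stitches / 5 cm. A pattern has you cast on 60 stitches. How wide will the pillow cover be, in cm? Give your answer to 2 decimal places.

37.50 cm.

8 stitches / 5 cm = 1.6 stitches per cm.
60 / 1.6 = 37.500 cm.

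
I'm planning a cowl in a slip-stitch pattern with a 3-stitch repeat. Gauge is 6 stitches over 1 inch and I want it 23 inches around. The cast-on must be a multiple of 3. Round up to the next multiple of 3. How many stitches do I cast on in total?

CO 138 sts.

6 / 1 = 6 sts per inch.
23 × 6 = 138.00 sts.
Next multiple of 3: 138.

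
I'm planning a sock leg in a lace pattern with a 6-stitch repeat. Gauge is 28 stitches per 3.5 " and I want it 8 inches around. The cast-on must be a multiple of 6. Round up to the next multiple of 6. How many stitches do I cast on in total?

28 / 3.5 = 8 sts per inch.
8 × 8 = 64.00 sts.
Next multiple of 6: 66.

CO 66 sts.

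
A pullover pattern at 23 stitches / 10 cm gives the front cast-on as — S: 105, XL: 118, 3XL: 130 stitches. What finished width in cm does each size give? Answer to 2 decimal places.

23/10 = 2.3 sts per cm.
S: 105 / 2.3 = 45.652 → 45.65 cm.
XL: 118 / 2.3 = 51.304 → 51.30 cm.
3XL: 130 / 2.3 = 56.522 → 56.52 cm.

S 45.65 cm; XL 51.30 cm; 3XL 56.52 cm.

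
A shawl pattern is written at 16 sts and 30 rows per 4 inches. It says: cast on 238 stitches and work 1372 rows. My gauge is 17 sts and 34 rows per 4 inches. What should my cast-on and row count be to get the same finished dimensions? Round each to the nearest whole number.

Cast on 253 stitches; work 1555 rows.

Stitches: 238 × 17/16 = 252.88 → 253.
Rows: 1372 × 34/30 = 1554.93 → 1555.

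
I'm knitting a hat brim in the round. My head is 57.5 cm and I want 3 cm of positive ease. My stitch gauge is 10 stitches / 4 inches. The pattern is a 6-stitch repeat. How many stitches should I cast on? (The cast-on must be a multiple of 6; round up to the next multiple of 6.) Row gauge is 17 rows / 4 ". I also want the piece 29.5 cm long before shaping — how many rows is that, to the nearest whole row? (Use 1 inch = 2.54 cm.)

Cast on 60 stitches; work 49 rows.

Finished = 57.5 + 3 = 60.5 cm.
60.5 cm × 1/2.54 = 23.82 inches.
10/4 = 2.5 sts per in; 23.82 × 2.5 = 59.55 sts.
Next multiple of 6 → 60.
29.5 cm = 11.61 inches; × 4.25 = 49.36 → 49 rows.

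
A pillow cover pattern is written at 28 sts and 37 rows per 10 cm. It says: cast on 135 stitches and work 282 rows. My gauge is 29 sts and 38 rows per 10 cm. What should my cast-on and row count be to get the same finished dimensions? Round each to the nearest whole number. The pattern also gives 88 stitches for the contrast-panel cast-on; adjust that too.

Stitches: 135 × 29/28 = 139.82 → 140.
Rows: 282 × 38/37 = 289.62 → 290.
contrast-panel cast-on: 88 × 29/28 = 91.14 → 91.

Cast on 140 stitches; work 290 rows; contrast-panel cast-on 91 stitches.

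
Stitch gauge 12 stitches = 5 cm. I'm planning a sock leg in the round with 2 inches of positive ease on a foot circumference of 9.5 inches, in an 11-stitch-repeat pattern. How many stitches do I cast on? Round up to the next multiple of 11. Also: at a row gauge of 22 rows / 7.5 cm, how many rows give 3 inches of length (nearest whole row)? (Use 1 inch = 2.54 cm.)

Finished = 9.5 + 2 = 11.5 inches.
11.5 inches × 2.54 = 29.21 cm.
12/5 = 2.4 sts per cm; 29.21 × 2.4 = 70.10 sts.
Next multiple of 11 → 77.
3 inches = 7.62 cm; × 2.933 = 22.35 → 22 rows.

Cast on 77 stitches; work 22 rows.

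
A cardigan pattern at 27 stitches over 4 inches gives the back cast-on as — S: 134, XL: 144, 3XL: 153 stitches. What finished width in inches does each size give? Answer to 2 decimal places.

S 19.85 inches; XL 21.33 inches; 3XL 22.67 inches.

27/4 = 6.75 sts per in.
S: 134 / 6.75 = 19.852 → 19.85 in.
XL: 144 / 6.75 = 21.333 → 21.33 in.
3XL: 153 / 6.75 = 22.667 → 22.67 in.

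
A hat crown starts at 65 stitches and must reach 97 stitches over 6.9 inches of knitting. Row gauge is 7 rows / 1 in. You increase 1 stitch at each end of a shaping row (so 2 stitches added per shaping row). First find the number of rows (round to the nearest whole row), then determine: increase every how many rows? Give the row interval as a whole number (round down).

Rows = 6.9 × 7 = 48.3 → 48 rows.
Stitches to add: 32 → 16 shaping rows (at 2 st each).
48 / 16 = 3.00 → every 3 rows.

Increase every 3rd row.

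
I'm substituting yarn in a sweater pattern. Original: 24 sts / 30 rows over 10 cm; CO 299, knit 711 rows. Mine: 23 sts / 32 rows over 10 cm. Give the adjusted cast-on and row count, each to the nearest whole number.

Cast on 287 stitches; work 758 rows.

Stitches: 299 × 23/24 = 286.54 → 287.
Rows: 711 × 32/30 = 758.40 → 758.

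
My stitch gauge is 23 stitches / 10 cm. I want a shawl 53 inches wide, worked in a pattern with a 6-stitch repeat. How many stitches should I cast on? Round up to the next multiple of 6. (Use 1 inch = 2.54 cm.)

312 stitches.

53 in = 53 × 2.54 = 134.62 cm.
23 / 10 = 2.3 sts/cm.
134.62 × 2.3 = 309.63 sts.
→ 312.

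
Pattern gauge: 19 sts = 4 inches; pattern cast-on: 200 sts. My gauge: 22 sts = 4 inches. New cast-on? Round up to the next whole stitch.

Cast on 232 stitches.

Scale factor = 22 / 19 = 1.158.
200 × 22 / 19 = 231.58 sts.
→ 232 sts.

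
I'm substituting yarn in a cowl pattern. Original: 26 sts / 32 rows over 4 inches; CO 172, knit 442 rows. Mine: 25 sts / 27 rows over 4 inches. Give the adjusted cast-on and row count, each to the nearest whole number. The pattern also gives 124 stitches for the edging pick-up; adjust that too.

Stitches: 172 × 25/26 = 165.38 → 165.
Rows: 442 × 27/32 = 372.94 → 373.
edging pick-up: 124 × 25/26 = 119.23 → 119.

Cast on 165 stitches; work 373 rows; edging pick-up 119 stitches.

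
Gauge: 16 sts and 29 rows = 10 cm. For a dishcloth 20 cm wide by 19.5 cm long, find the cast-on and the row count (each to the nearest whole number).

Stitch gauge = 16/10 = 1.6 sts/cm; 20 × 1.6 = 32.00 → 32 sts.
Row gauge = 29/10 = 2.9 rows/cm; 19.5 × 2.9 = 56.55 → 57 rows.

Cast on 32 stitches and work 57 rows.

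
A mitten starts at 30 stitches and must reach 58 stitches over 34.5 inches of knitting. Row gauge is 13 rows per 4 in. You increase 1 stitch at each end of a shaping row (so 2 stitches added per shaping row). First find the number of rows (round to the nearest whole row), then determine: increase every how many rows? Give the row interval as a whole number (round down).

Rows = 34.5 × 3.25 = 112.1 → 112 rows.
Stitches to add: 28 → 14 shaping rows (at 2 st each).
112 / 14 = 8.00 → every 8 rows.

Increase every 8th row.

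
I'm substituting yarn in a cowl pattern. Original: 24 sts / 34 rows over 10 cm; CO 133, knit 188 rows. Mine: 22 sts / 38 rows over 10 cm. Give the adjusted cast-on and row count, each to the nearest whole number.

Cast on 122 stitches; work 210 rows.

Stitches: 133 × 22/24 = 121.92 → 122.
Rows: 188 × 38/34 = 210.12 → 210.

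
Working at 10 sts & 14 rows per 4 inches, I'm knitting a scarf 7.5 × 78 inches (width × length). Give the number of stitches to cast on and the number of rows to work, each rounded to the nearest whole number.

Cast on 19 stitches and work 273 rows.

Stitch gauge = 10/4 = 2.5 sts/in; 7.5 × 2.5 = 18.75 → 19 sts.
Row gauge = 14/4 = 3.5 rows/in; 78 × 3.5 = 273.00 → 273 rows.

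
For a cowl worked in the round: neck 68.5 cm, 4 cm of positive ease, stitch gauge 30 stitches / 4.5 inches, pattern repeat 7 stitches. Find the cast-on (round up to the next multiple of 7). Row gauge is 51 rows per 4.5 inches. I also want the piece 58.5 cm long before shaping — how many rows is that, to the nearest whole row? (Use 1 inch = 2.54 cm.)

Cast on 196 stitches; work 261 rows.

Finished = 68.5 + 4 = 72.5 cm.
72.5 cm × 1/2.54 = 28.54 inches.
30/4.5 = 6.667 sts per in; 28.54 × 6.667 = 190.29 sts.
Next multiple of 7 → 196.
58.5 cm = 23.03 inches; × 11.333 = 261.02 → 261 rows.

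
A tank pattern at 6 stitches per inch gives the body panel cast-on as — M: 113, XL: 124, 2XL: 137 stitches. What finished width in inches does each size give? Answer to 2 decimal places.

M 18.83 inches; XL 20.67 inches; 2XL 22.83 inches.

6/1 = 6 sts per in.
M: 113 / 6 = 18.833 → 18.83 in.
XL: 124 / 6 = 20.667 → 20.67 in.
2XL: 137 / 6 = 22.833 → 22.83 in.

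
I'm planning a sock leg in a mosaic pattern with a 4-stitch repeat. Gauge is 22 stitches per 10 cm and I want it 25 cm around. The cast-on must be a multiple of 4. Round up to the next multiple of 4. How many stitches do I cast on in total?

CO 56 sts.

22 / 10 = 2.2 sts per cm.
25 × 2.2 = 55.00 sts.
Next multiple of 4: 56.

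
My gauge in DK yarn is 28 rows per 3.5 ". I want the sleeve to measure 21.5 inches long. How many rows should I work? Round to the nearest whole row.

Knit 172 rows.

28 rows / 3.5 in = 8 rows per inch.
21.5 × 8 = 172.00 rows.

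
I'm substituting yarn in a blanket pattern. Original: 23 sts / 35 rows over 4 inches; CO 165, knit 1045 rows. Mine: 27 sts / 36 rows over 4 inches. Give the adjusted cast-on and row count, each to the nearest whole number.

Cast on 194 stitches; work 1075 rows.

Stitches: 165 × 27/23 = 193.70 → 194.
Rows: 1045 × 36/35 = 1074.86 → 1075.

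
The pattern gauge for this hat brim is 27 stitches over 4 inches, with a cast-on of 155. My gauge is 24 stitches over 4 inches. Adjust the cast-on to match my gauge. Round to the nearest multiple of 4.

136 stitches.

Scale factor = 24 / 27 = 0.889.
155 × 24 / 27 = 137.78 sts.
→ 136 sts.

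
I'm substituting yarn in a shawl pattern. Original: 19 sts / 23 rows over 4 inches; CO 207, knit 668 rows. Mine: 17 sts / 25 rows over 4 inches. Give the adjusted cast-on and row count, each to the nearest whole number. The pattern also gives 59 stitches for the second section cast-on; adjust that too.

Cast on 185 stitches; work 726 rows; second section cast-on 53 stitches.

Stitches: 207 × 17/19 = 185.21 → 185.
Rows: 668 × 25/23 = 726.09 → 726.
second section cast-on: 59 × 17/19 = 52.79 → 53.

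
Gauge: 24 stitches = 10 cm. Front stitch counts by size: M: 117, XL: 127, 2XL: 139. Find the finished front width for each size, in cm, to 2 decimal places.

24/10 = 2.4 sts per cm.
M: 117 / 2.4 = 48.750 → 48.75 cm.
XL: 127 / 2.4 = 52.917 → 52.92 cm.
2XL: 139 / 2.4 = 57.917 → 57.92 cm.

M 48.75 cm; XL 52.92 cm; 2XL 57.92 cm.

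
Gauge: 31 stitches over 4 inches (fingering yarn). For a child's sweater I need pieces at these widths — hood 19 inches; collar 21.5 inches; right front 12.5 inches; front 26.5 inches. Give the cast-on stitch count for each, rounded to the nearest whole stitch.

hood 147; collar 167; right front 97; front 205.

Rate = 31/4 = 7.75 sts per in.
hood: 19 × 7.75 = 147.25 → 147.
collar: 21.5 × 7.75 = 166.62 → 167.
right front: 12.5 × 7.75 = 96.88 → 97.
front: 26.5 × 7.75 = 205.38 → 205.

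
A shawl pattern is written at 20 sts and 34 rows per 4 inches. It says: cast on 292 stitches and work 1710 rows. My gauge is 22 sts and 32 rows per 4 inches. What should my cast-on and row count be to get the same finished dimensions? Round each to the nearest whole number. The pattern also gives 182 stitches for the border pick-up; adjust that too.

Stitches: 292 × 22/20 = 321.20 → 321.
Rows: 1710 × 32/34 = 1609.41 → 1609.
border pick-up: 182 × 22/20 = 200.20 → 200.

Cast on 321 stitches; work 1609 rows; border pick-up 200 stitches.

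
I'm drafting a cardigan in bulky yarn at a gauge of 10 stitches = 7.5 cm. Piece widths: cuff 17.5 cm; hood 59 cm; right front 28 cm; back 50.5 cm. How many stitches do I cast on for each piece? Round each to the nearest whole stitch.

cuff 23; hood 79; right front 37; back 67.

Rate = 10/7.5 = 1.333 sts per cm.
cuff: 17.5 × 1.333 = 23.33 → 23.
hood: 59 × 1.333 = 78.67 → 79.
right front: 28 × 1.333 = 37.33 → 37.
back: 50.5 × 1.333 = 67.33 → 67.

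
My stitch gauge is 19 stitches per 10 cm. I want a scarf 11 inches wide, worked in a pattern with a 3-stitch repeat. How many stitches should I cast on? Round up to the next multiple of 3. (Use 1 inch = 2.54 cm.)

Cast on 54 stitches.

11 in = 11 × 2.54 = 27.94 cm.
19 / 10 = 1.9 sts/cm.
27.94 × 1.9 = 53.09 sts.
→ 54.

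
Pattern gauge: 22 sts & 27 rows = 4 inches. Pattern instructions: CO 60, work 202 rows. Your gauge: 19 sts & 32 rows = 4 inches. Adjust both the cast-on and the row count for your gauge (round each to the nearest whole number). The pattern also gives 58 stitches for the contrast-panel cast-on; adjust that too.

Cast on 52 stitches; work 239 rows; contrast-panel cast-on 50 stitches.

Stitches: 60 × 19/22 = 51.82 → 52.
Rows: 202 × 32/27 = 239.41 → 239.
contrast-panel cast-on: 58 × 19/22 = 50.09 → 50.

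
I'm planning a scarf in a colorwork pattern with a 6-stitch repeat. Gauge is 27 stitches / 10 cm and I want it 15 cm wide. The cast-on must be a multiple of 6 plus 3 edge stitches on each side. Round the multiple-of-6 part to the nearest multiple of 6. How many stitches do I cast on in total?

27 / 10 = 2.7 sts per cm.
15 × 2.7 = 40.50 sts.
Less 6 edge sts → 34.50 for the repeat.
Nearest multiple of 6: 36.
Add back 6 edge sts → 42.

CO 42 sts.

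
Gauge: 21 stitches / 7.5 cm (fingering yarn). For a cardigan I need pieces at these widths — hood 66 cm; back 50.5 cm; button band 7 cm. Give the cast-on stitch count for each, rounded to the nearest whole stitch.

hood 185; back 141; button band 20.

Rate = 21/7.5 = 2.8 sts per cm.
hood: 66 × 2.8 = 184.80 → 185.
back: 50.5 × 2.8 = 141.40 → 141.
button band: 7 × 2.8 = 19.60 → 20.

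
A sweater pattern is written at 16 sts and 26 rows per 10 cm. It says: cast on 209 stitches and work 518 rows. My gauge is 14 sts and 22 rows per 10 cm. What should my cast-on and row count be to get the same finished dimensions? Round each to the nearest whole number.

Stitches: 209 × 14/16 = 182.88 → 183.
Rows: 518 × 22/26 = 438.31 → 438.

Cast on 183 stitches; work 438 rows.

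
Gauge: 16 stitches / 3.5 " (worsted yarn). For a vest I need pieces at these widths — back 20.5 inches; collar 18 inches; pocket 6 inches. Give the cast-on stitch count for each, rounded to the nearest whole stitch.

Rate = 16/3.5 = 4.571 sts per in.
back: 20.5 × 4.571 = 93.71 → 94.
collar: 18 × 4.571 = 82.29 → 82.
pocket: 6 × 4.571 = 27.43 → 27.

back 94; collar 82; pocket 27.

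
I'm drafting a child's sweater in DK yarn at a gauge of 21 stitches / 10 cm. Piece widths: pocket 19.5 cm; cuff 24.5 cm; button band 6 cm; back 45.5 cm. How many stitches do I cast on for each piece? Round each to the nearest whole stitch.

Rate = 21/10 = 2.1 sts per cm.
pocket: 19.5 × 2.1 = 40.95 → 41.
cuff: 24.5 × 2.1 = 51.45 → 51.
button band: 6 × 2.1 = 12.60 → 13.
back: 45.5 × 2.1 = 95.55 → 96.

pocket 41; cuff 51; button band 13; back 96.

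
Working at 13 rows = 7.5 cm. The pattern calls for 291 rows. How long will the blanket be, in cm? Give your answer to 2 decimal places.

167.88 cm.

13 rows / 7.5 cm = 1.733 rows per cm.
291 / 1.733 = 167.885 cm.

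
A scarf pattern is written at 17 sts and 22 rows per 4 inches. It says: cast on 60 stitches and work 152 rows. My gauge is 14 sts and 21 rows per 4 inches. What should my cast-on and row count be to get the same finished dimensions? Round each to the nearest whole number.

Stitches: 60 × 14/17 = 49.41 → 49.
Rows: 152 × 21/22 = 145.09 → 145.

Cast on 49 stitches; work 145 rows.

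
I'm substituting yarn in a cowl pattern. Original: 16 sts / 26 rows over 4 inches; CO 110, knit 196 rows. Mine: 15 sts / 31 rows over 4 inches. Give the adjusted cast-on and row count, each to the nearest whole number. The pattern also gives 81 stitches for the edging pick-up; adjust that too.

Cast on 103 stitches; work 234 rows; edging pick-up 76 stitches.

Stitches: 110 × 15/16 = 103.12 → 103.
Rows: 196 × 31/26 = 233.69 → 234.
edging pick-up: 81 × 15/16 = 75.94 → 76.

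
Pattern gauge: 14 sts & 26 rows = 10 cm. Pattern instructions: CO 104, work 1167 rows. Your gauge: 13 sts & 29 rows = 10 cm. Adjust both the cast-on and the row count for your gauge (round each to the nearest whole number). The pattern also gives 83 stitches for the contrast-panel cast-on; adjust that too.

Stitches: 104 × 13/14 = 96.57 → 97.
Rows: 1167 × 29/26 = 1301.65 → 1302.
contrast-panel cast-on: 83 × 13/14 = 77.07 → 77.

Cast on 97 stitches; work 1302 rows; contrast-panel cast-on 77 stitches.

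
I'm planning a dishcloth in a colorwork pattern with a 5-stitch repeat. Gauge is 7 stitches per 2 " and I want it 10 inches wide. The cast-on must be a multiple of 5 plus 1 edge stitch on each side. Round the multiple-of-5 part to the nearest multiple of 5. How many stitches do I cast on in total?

37 stitches.

7 / 2 = 3.5 sts per inch.
10 × 3.5 = 35.00 sts.
Less 2 edge sts → 33.00 for the repeat.
Nearest multiple of 5: 35.
Add back 2 edge sts → 37.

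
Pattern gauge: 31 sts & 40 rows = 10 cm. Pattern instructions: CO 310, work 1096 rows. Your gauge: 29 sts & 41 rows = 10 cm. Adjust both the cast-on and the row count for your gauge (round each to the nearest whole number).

Cast on 290 stitches; work 1123 rows.

Stitches: 310 × 29/31 = 290.00 → 290.
Rows: 1096 × 41/40 = 1123.40 → 1123.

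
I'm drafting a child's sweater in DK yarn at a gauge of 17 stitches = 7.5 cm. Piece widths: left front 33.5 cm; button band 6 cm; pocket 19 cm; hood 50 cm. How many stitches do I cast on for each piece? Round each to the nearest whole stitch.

Rate = 17/7.5 = 2.267 sts per cm.
left front: 33.5 × 2.267 = 75.93 → 76.
button band: 6 × 2.267 = 13.60 → 14.
pocket: 19 × 2.267 = 43.07 → 43.
hood: 50 × 2.267 = 113.33 → 113.

left front 76; button band 14; pocket 43; hood 113.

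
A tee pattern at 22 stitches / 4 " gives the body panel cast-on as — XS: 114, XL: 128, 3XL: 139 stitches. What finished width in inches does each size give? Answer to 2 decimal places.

22/4 = 5.5 sts per in.
XS: 114 / 5.5 = 20.727 → 20.73 in.
XL: 128 / 5.5 = 23.273 → 23.27 in.
3XL: 139 / 5.5 = 25.273 → 25.27 in.

XS 20.73 inches; XL 23.27 inches; 3XL 25.27 inches.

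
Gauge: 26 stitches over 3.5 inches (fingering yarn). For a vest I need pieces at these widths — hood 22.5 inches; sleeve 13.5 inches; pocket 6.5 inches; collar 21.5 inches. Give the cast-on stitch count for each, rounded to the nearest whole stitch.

hood 167; sleeve 100; pocket 48; collar 160.

Rate = 26/3.5 = 7.429 sts per in.
hood: 22.5 × 7.429 = 167.14 → 167.
sleeve: 13.5 × 7.429 = 100.29 → 100.
pocket: 6.5 × 7.429 = 48.29 → 48.
collar: 21.5 × 7.429 = 159.71 → 160.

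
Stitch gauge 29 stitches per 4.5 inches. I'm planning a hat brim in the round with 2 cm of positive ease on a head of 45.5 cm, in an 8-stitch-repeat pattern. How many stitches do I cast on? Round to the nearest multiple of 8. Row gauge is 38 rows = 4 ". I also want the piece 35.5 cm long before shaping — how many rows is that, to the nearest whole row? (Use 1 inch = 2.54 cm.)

Cast on 120 stitches; work 133 rows.

Finished = 45.5 + 2 = 47.5 cm.
47.5 cm × 1/2.54 = 18.70 inches.
29/4.5 = 6.444 sts per in; 18.70 × 6.444 = 120.52 sts.
Nearest multiple of 8 → 120.
35.5 cm = 13.98 inches; × 9.5 = 132.78 → 133 rows.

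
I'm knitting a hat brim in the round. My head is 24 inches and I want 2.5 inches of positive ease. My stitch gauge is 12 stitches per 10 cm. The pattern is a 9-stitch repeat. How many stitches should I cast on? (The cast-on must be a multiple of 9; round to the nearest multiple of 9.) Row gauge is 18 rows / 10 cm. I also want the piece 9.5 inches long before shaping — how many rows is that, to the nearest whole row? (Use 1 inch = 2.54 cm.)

Cast on 81 stitches; work 43 rows.

Finished = 24 + 2.5 = 26.5 inches.
26.5 inches × 2.54 = 67.31 cm.
12/10 = 1.2 sts per cm; 67.31 × 1.2 = 80.77 sts.
Nearest multiple of 9 → 81.
9.5 inches = 24.13 cm; × 1.8 = 43.43 → 43 rows.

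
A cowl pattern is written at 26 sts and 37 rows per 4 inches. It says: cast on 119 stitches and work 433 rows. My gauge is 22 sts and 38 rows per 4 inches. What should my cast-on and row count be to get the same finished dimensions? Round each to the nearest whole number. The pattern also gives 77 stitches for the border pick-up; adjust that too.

Stitches: 119 × 22/26 = 100.69 → 101.
Rows: 433 × 38/37 = 444.70 → 445.
border pick-up: 77 × 22/26 = 65.15 → 65.

Cast on 101 stitches; work 445 rows; border pick-up 65 stitches.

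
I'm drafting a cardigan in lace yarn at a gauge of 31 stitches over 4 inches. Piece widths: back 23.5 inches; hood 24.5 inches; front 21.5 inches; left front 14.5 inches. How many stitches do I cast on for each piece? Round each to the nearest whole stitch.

Rate = 31/4 = 7.75 sts per in.
back: 23.5 × 7.75 = 182.12 → 182.
hood: 24.5 × 7.75 = 189.88 → 190.
front: 21.5 × 7.75 = 166.62 → 167.
left front: 14.5 × 7.75 = 112.38 → 112.

back 182; hood 190; front 167; left front 112.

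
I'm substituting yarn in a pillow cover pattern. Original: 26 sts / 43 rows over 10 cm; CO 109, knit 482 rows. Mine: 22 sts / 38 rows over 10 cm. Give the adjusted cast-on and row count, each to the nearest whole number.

Stitches: 109 × 22/26 = 92.23 → 92.
Rows: 482 × 38/43 = 425.95 → 426.

Cast on 92 stitches; work 426 rows.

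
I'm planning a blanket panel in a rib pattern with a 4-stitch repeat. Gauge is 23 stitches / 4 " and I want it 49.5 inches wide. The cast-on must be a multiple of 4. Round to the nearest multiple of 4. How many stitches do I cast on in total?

23 / 4 = 5.75 sts per inch.
49.5 × 5.75 = 284.62 sts.
Nearest multiple of 4: 284.

Cast on 284 stitches.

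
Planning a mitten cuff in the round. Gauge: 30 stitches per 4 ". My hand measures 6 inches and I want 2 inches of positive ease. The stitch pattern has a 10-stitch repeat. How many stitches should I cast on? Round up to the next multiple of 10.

Cast on 60 stitches.

Finished = 6 + 2 = 8 inches.
30 / 4 = 7.5 sts/in.
8 × 7.5 = 60.00 sts.
Next multiple of 10: 60.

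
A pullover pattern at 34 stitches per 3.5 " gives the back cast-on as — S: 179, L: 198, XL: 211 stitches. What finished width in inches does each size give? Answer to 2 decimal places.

34/3.5 = 9.714 sts per in.
S: 179 / 9.714 = 18.426 → 18.43 in.
L: 198 / 9.714 = 20.382 → 20.38 in.
XL: 211 / 9.714 = 21.721 → 21.72 in.

S 18.43 inches; L 20.38 inches; XL 21.72 inches.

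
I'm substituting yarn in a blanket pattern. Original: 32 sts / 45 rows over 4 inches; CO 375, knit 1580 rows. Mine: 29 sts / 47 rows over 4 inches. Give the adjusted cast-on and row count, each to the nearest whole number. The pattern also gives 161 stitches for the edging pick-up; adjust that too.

Cast on 340 stitches; work 1650 rows; edging pick-up 146 stitches.

Stitches: 375 × 29/32 = 339.84 → 340.
Rows: 1580 × 47/45 = 1650.22 → 1650.
edging pick-up: 161 × 29/32 = 145.91 → 146.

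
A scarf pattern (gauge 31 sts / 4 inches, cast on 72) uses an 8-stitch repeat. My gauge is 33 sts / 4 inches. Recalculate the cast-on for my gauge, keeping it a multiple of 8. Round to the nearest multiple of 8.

72 × 33 / 31 = 76.65.
Nearest multiple of 8: 80.

CO 80 sts.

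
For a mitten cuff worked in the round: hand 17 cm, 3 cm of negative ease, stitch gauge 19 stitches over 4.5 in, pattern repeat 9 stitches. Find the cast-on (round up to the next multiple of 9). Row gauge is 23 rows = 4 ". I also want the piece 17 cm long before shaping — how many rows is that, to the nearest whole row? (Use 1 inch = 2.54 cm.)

Cast on 27 stitches; work 38 rows.

Finished = 17 − 3 = 14 cm.
14 cm × 1/2.54 = 5.51 inches.
19/4.5 = 4.222 sts per in; 5.51 × 4.222 = 23.27 sts.
Next multiple of 9 → 27.
17 cm = 6.69 inches; × 5.75 = 38.48 → 38 rows.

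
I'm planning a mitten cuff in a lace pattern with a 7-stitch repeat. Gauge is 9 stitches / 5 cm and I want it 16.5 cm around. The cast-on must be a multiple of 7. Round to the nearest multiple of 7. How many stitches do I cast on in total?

9 / 5 = 1.8 sts per cm.
16.5 × 1.8 = 29.70 sts.
Nearest multiple of 7: 28.

Cast on 28 stitches.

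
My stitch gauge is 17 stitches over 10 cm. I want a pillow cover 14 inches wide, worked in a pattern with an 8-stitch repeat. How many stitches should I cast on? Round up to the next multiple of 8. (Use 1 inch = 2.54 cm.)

14 in = 14 × 2.54 = 35.56 cm.
17 / 10 = 1.7 sts/cm.
35.56 × 1.7 = 60.45 sts.
→ 64.

Cast on 64 stitches.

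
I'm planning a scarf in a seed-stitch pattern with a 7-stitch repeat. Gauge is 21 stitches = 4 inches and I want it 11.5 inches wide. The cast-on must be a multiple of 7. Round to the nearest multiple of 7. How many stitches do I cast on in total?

CO 63 sts.

21 / 4 = 5.25 sts per inch.
11.5 × 5.25 = 60.38 sts.
Nearest multiple of 7: 63.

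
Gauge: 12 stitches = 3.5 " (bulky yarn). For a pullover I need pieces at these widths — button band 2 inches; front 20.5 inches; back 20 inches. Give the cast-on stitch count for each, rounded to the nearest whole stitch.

Rate = 12/3.5 = 3.429 sts per in.
button band: 2 × 3.429 = 6.86 → 7.
front: 20.5 × 3.429 = 70.29 → 70.
back: 20 × 3.429 = 68.57 → 69.

button band 7; front 70; back 69.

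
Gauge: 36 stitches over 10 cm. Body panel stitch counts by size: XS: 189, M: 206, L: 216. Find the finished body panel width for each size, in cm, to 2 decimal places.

36/10 = 3.6 sts per cm.
XS: 189 / 3.6 = 52.500 → 52.50 cm.
M: 206 / 3.6 = 57.222 → 57.22 cm.
L: 216 / 3.6 = 60.000 → 60.00 cm.

XS 52.50 cm; M 57.22 cm; L 60.00 cm.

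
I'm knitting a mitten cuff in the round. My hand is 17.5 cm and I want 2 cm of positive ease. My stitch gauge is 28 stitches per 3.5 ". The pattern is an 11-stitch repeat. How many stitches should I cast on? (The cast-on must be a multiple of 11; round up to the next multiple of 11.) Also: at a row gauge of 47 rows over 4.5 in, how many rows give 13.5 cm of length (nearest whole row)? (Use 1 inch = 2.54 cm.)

Finished = 17.5 + 2 = 19.5 cm.
19.5 cm × 1/2.54 = 7.68 inches.
28/3.5 = 8 sts per in; 7.68 × 8 = 61.42 sts.
Next multiple of 11 → 66.
13.5 cm = 5.31 inches; × 10.444 = 55.51 → 56 rows.

Cast on 66 stitches; work 56 rows.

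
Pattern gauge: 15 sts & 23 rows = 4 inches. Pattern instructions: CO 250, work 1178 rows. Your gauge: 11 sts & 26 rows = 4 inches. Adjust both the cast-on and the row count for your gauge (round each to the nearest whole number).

Stitches: 250 × 11/15 = 183.33 → 183.
Rows: 1178 × 26/23 = 1331.65 → 1332.

Cast on 183 stitches; work 1332 rows.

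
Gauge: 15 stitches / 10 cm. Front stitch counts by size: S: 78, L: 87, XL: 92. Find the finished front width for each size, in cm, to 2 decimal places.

S 52.00 cm; L 58.00 cm; XL 61.33 cm.

15/10 = 1.5 sts per cm.
S: 78 / 1.5 = 52.000 → 52.00 cm.
L: 87 / 1.5 = 58.000 → 58.00 cm.
XL: 92 / 1.5 = 61.333 → 61.33 cm.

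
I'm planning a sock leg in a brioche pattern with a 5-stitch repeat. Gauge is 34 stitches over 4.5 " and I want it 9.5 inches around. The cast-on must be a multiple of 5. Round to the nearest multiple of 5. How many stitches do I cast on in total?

CO 70 sts.

34 / 4.5 = 7.556 sts per inch.
9.5 × 7.556 = 71.78 sts.
Nearest multiple of 5: 70.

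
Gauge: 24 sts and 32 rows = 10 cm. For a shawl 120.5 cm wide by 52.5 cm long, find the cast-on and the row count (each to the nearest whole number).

Cast on 289 stitches and work 168 rows.

Stitch gauge = 24/10 = 2.4 sts/cm; 120.5 × 2.4 = 289.20 → 289 sts.
Row gauge = 32/10 = 3.2 rows/cm; 52.5 × 3.2 = 168.00 → 168 rows.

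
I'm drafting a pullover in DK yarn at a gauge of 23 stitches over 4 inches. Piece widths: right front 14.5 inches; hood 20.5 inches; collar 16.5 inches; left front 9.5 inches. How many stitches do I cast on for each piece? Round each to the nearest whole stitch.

right front 83; hood 118; collar 95; left front 55.

Rate = 23/4 = 5.75 sts per in.
right front: 14.5 × 5.75 = 83.38 → 83.
hood: 20.5 × 5.75 = 117.88 → 118.
collar: 16.5 × 5.75 = 94.88 → 95.
left front: 9.5 × 5.75 = 54.62 → 55.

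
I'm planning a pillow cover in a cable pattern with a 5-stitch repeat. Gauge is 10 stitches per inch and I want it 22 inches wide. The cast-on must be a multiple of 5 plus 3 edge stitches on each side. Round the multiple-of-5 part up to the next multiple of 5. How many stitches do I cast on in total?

10 / 1 = 10 sts per inch.
22 × 10 = 220.00 sts.
Less 6 edge sts → 214.00 for the repeat.
Next multiple of 5: 215.
Add back 6 edge sts → 221.

221 stitches.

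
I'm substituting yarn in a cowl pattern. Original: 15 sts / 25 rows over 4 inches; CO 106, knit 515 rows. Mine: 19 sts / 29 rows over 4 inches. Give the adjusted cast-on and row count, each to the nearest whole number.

Cast on 134 stitches; work 597 rows.

Stitches: 106 × 19/15 = 134.27 → 134.
Rows: 515 × 29/25 = 597.40 → 597.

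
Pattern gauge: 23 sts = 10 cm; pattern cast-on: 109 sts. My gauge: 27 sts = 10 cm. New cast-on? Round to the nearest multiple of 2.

Scale factor = 27 / 23 = 1.174.
109 × 27 / 23 = 127.96 sts.
→ 128 sts.

Cast on 128 stitches.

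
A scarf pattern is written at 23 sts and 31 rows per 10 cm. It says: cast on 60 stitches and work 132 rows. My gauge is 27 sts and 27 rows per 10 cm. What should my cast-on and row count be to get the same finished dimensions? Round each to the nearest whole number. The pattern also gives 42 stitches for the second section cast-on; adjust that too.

Cast on 70 stitches; work 115 rows; second section cast-on 49 stitches.

Stitches: 60 × 27/23 = 70.43 → 70.
Rows: 132 × 27/31 = 114.97 → 115.
second section cast-on: 42 × 27/23 = 49.30 → 49.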